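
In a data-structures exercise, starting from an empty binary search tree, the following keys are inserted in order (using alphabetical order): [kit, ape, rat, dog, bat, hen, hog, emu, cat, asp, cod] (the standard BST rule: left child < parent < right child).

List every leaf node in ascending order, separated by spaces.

kit: root
ape: left child of kit (depth 1)
rat: right child of kit (depth 1)
dog: right child of ape (depth 2)
bat: left child of dog (depth 3)
hen: right child of dog (depth 3)
hog: right child of hen (depth 4)
emu: left child of hen (depth 4)
cat: right child of bat (depth 4)
asp: left child of bat (depth 4)
cod: right child of cat (depth 5)

asp cod emu hog rat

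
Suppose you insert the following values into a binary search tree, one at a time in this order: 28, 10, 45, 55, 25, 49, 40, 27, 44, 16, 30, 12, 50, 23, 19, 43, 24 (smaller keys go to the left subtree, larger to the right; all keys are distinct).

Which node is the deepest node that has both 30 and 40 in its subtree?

28: root
10: left child of 28 (depth 1)
45: right child of 28 (depth 1)
55: right child of 45 (depth 2)
25: right child of 10 (depth 2)
49: left child of 55 (depth 3)
40: left child of 45 (depth 2)
27: right child of 25 (depth 3)
44: right child of 40 (depth 3)
16: left child of 25 (depth 3)
30: left child of 40 (depth 3)
12: left child of 16 (depth 4)
50: right child of 49 (depth 4)
23: right child of 16 (depth 4)
19: left child of 23 (depth 5)
43: left child of 44 (depth 4)
24: right child of 23 (depth 5)

Path to 30: 28 → 45 → 40 → 30
Path to 40: 28 → 45 → 40
40 lies on both paths and is an ancestor of the other node.

40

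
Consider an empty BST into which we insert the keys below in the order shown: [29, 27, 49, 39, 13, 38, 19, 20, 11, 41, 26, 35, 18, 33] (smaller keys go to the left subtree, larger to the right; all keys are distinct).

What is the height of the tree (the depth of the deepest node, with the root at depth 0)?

29: root
27: left child of 29 (depth 1)
49: right child of 29 (depth 1)
39: left child of 49 (depth 2)
13: left child of 27 (depth 2)
38: left child of 39 (depth 3)
19: right child of 13 (depth 3)
20: right child of 19 (depth 4)
11: left child of 13 (depth 3)
41: right child of 39 (depth 3)
26: right child of 20 (depth 5)
35: left child of 38 (depth 4)
18: left child of 19 (depth 4)
33: left child of 35 (depth 5)

The deepest node is 26 at depth 5.

5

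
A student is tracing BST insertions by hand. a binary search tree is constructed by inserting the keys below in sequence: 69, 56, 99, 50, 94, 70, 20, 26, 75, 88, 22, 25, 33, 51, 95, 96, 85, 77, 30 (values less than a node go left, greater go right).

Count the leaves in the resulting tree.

5

69: root
56: left child of 69 (depth 1)
99: right child of 69 (depth 1)
50: left child of 56 (depth 2)
94: left child of 99 (depth 2)
70: left child of 94 (depth 3)
20: left child of 50 (depth 3)
26: right child of 20 (depth 4)
75: right child of 70 (depth 4)
88: right child of 75 (depth 5)
22: left child of 26 (depth 5)
25: right child of 22 (depth 6)
33: right child of 26 (depth 5)
51: right child of 50 (depth 3)
95: right child of 94 (depth 3)
96: right child of 95 (depth 4)
85: left child of 88 (depth 6)
77: left child of 85 (depth 7)
30: left child of 33 (depth 6)

Leaves: 25, 30, 51, 77, 96 — 5 in total.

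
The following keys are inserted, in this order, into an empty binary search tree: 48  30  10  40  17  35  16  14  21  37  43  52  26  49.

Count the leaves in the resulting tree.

Resulting structure (node: left, right):
  48: L=30, R=52
  30: L=10, R=40
  10: L=–, R=17
  40: L=35, R=43
  17: L=16, R=21
  35: L=–, R=37
  16: L=14, R=–
  14: L=–, R=–
  21: L=–, R=26
  37: L=–, R=–
  43: L=–, R=–
  52: L=49, R=–
  26: L=–, R=–
  49: L=–, R=–

Leaves: 14, 26, 37, 43, 49 — 5 in total.

5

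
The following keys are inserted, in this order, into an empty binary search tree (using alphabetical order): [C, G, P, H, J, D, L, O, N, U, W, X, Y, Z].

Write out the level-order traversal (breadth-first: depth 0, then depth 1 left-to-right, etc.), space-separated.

C G D P H U J W L X O Y N Z

C: root
G: right child of C (depth 1)
P: right child of G (depth 2)
H: left child of P (depth 3)
J: right child of H (depth 4)
D: left child of G (depth 2)
L: right child of J (depth 5)
O: right child of L (depth 6)
N: left child of O (depth 7)
U: right child of P (depth 3)
W: right child of U (depth 4)
X: right child of W (depth 5)
Y: right child of X (depth 6)
Z: right child of Y (depth 7)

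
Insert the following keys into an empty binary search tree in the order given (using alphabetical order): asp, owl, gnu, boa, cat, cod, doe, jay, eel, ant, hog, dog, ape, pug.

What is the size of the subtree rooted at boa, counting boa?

asp: root
owl: right child of asp (depth 1)
gnu: left child of owl (depth 2)
boa: left child of gnu (depth 3)
cat: right child of boa (depth 4)
cod: right child of cat (depth 5)
doe: right child of cod (depth 6)
jay: right child of gnu (depth 3)
eel: right child of doe (depth 7)
ant: left child of asp (depth 1)
hog: left child of jay (depth 4)
dog: left child of eel (depth 8)
ape: right child of ant (depth 2)
pug: right child of owl (depth 2)

Subtree rooted at boa contains: boa, cat, cod, doe, eel, dog — 6 nodes.

6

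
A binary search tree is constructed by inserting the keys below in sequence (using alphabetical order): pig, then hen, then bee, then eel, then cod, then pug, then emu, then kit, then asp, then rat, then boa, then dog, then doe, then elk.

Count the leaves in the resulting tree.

6

pig: root
hen: left child of pig (depth 1)
bee: left child of hen (depth 2)
eel: right child of bee (depth 3)
cod: left child of eel (depth 4)
pug: right child of pig (depth 1)
emu: right child of eel (depth 4)
kit: right child of hen (depth 2)
asp: left child of bee (depth 3)
rat: right child of pug (depth 2)
boa: left child of cod (depth 5)
dog: right child of cod (depth 5)
doe: left child of dog (depth 6)
elk: left child of emu (depth 5)

Leaves: asp, boa, doe, elk, kit, rat — 6 in total.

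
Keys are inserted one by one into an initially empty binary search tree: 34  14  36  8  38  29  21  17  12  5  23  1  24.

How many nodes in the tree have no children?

5

Resulting structure (node: left, right):
  34: L=14, R=36
  14: L=8, R=29
  36: L=–, R=38
  8: L=5, R=12
  38: L=–, R=–
  29: L=21, R=–
  21: L=17, R=23
  17: L=–, R=–
  12: L=–, R=–
  5: L=1, R=–
  23: L=–, R=24
  1: L=–, R=–
  24: L=–, R=–

Leaves: 1, 12, 17, 24, 38 — 5 in total.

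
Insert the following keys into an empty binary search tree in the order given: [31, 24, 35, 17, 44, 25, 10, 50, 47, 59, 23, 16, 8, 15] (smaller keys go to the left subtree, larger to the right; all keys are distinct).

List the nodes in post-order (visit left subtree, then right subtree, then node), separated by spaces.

31: root
24: left child of 31 (depth 1)
35: right child of 31 (depth 1)
17: left child of 24 (depth 2)
44: right child of 35 (depth 2)
25: right child of 24 (depth 2)
10: left child of 17 (depth 3)
50: right child of 44 (depth 3)
47: left child of 50 (depth 4)
59: right child of 50 (depth 4)
23: right child of 17 (depth 3)
16: right child of 10 (depth 4)
8: left child of 10 (depth 4)
15: left child of 16 (depth 5)

8 15 16 10 23 17 25 24 47 59 50 44 35 31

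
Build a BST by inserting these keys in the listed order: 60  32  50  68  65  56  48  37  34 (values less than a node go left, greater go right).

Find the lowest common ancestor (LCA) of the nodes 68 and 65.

68

60: root
32: left child of 60 (depth 1)
50: right child of 32 (depth 2)
68: right child of 60 (depth 1)
65: left child of 68 (depth 2)
56: right child of 50 (depth 3)
48: left child of 50 (depth 3)
37: left child of 48 (depth 4)
34: left child of 37 (depth 5)

Path to 68: 60 → 68
Path to 65: 60 → 68 → 65
68 lies on both paths and is an ancestor of the other node.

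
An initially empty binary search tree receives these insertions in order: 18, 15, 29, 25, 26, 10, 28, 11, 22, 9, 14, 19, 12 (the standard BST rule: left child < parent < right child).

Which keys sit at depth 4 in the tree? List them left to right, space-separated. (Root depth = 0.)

Insert 18: tree is empty, so 18 becomes the root.
Insert 15: 15 < 18 → go left. Place as left child of 18.
Insert 29: 29 > 18 → go right. Place as right child of 18.
Insert 25: 25 > 18 → go right; 25 < 29 → go left. Place as left child of 29.
Insert 26: 26 > 18 → go right; 26 < 29 → go left; 26 > 25 → go right. Place as right child of 25.
Insert 10: 10 < 18 → go left; 10 < 15 → go left. Place as left child of 15.
Insert 28: 28 > 18 → go right; 28 < 29 → go left; 28 > 25 → go right; 28 > 26 → go right. Place as right child of 26.
Insert 11: 11 < 18 → go left; 11 < 15 → go left; 11 > 10 → go right. Place as right child of 10.
Insert 22: 22 > 18 → go right; 22 < 29 → go left; 22 < 25 → go left. Place as left child of 25.
Insert 9: 9 < 18 → go left; 9 < 15 → go left; 9 < 10 → go left. Place as left child of 10.
Insert 14: 14 < 18 → go left; 14 < 15 → go left; 14 > 10 → go right; 14 > 11 → go right. Place as right child of 11.
Insert 19: 19 > 18 → go right; 19 < 29 → go left; 19 < 25 → go left; 19 < 22 → go left. Place as left child of 22.
Insert 12: 12 < 18 → go left; 12 < 15 → go left; 12 > 10 → go right; 12 > 11 → go right; 12 < 14 → go left. Place as left child of 14.

14 19 28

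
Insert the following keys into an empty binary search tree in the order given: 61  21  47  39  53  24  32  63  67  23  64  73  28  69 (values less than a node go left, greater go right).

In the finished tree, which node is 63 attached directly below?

61

61: root
21: left child of 61 (depth 1)
47: right child of 21 (depth 2)
39: left child of 47 (depth 3)
53: right child of 47 (depth 3)
24: left child of 39 (depth 4)
32: right child of 24 (depth 5)
63: right child of 61 (depth 1)
67: right child of 63 (depth 2)
23: left child of 24 (depth 5)
64: left child of 67 (depth 3)
73: right child of 67 (depth 3)
28: left child of 32 (depth 6)
69: left child of 73 (depth 4)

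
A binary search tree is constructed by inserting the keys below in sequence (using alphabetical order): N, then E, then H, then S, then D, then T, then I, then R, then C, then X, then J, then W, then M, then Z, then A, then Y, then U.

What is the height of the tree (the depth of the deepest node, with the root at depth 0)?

5

Resulting structure (node: left, right):
  N: L=E, R=S
  E: L=D, R=H
  H: L=–, R=I
  S: L=R, R=T
  D: L=C, R=–
  T: L=–, R=X
  I: L=–, R=J
  R: L=–, R=–
  C: L=A, R=–
  X: L=W, R=Z
  J: L=–, R=M
  W: L=U, R=–
  M: L=–, R=–
  Z: L=Y, R=–
  A: L=–, R=–
  Y: L=–, R=–
  U: L=–, R=–

The deepest node is M at depth 5.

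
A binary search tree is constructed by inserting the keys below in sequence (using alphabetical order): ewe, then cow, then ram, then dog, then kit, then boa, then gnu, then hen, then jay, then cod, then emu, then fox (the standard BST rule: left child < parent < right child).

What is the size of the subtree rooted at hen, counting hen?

Resulting structure (node: left, right):
  ewe: L=cow, R=ram
  cow: L=boa, R=dog
  ram: L=kit, R=–
  dog: L=–, R=emu
  kit: L=gnu, R=–
  boa: L=–, R=cod
  gnu: L=fox, R=hen
  hen: L=–, R=jay
  jay: L=–, R=–
  cod: L=–, R=–
  emu: L=–, R=–
  fox: L=–, R=–

Subtree rooted at hen contains: hen, jay — 2 nodes.

2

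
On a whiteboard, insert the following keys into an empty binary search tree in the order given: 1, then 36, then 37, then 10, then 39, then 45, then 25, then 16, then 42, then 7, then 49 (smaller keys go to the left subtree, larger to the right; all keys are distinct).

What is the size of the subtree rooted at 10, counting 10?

Insert 1: tree is empty, so 1 becomes the root.
Insert 36: 36 > 1 → go right. Place as right child of 1.
Insert 37: 37 > 1 → go right; 37 > 36 → go right. Place as right child of 36.
Insert 10: 10 > 1 → go right; 10 < 36 → go left. Place as left child of 36.
Insert 39: 39 > 1 → go right; 39 > 36 → go right; 39 > 37 → go right. Place as right child of 37.
Insert 45: 45 > 1 → go right; 45 > 36 → go right; 45 > 37 → go right; 45 > 39 → go right. Place as right child of 39.
Insert 25: 25 > 1 → go right; 25 < 36 → go left; 25 > 10 → go right. Place as right child of 10.
Insert 16: 16 > 1 → go right; 16 < 36 → go left; 16 > 10 → go right; 16 < 25 → go left. Place as left child of 25.
Insert 42: 42 > 1 → go right; 42 > 36 → go right; 42 > 37 → go right; 42 > 39 → go right; 42 < 45 → go left. Place as left child of 45.
Insert 7: 7 > 1 → go right; 7 < 36 → go left; 7 < 10 → go left. Place as left child of 10.
Insert 49: 49 > 1 → go right; 49 > 36 → go right; 49 > 37 → go right; 49 > 39 → go right; 49 > 45 → go right. Place as right child of 45.

Subtree rooted at 10 contains: 10, 7, 25, 16 — 4 nodes.

4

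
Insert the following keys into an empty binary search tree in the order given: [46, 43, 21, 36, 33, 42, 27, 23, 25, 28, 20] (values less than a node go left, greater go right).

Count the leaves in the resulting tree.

4

Insert 46: tree is empty, so 46 becomes the root.
Insert 43: 43 < 46 → go left. Place as left child of 46.
Insert 21: 21 < 46 → go left; 21 < 43 → go left. Place as left child of 43.
Insert 36: 36 < 46 → go left; 36 < 43 → go left; 36 > 21 → go right. Place as right child of 21.
Insert 33: 33 < 46 → go left; 33 < 43 → go left; 33 > 21 → go right; 33 < 36 → go left. Place as left child of 36.
Insert 42: 42 < 46 → go left; 42 < 43 → go left; 42 > 21 → go right; 42 > 36 → go right. Place as right child of 36.
Insert 27: 27 < 46 → go left; 27 < 43 → go left; 27 > 21 → go right; 27 < 36 → go left; 27 < 33 → go left. Place as left child of 33.
Insert 23: 23 < 46 → go left; 23 < 43 → go left; 23 > 21 → go right; 23 < 36 → go left; 23 < 33 → go left; 23 < 27 → go left. Place as left child of 27.
Insert 25: 25 < 46 → go left; 25 < 43 → go left; 25 > 21 → go right; 25 < 36 → go left; 25 < 33 → go left; 25 < 27 → go left; 25 > 23 → go right. Place as right child of 23.
Insert 28: 28 < 46 → go left; 28 < 43 → go left; 28 > 21 → go right; 28 < 36 → go left; 28 < 33 → go left; 28 > 27 → go right. Place as right child of 27.
Insert 20: 20 < 46 → go left; 20 < 43 → go left; 20 < 21 → go left. Place as left child of 21.

Leaves: 20, 25, 28, 42 — 4 in total.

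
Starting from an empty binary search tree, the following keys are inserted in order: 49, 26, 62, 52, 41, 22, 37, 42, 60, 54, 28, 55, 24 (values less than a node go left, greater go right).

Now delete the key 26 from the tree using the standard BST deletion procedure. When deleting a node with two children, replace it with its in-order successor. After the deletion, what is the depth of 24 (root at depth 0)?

3

Resulting structure (node: left, right):
  49: L=26, R=62
  26: L=22, R=41
  62: L=52, R=–
  52: L=–, R=60
  41: L=37, R=42
  22: L=–, R=24
  37: L=28, R=–
  42: L=–, R=–
  60: L=54, R=–
  54: L=–, R=55
  28: L=–, R=–
  55: L=–, R=–
  24: L=–, R=–

Delete 26 (two children — replace with in-order successor).
After deletion, path to 24: 49 → 28 → 22 → 24.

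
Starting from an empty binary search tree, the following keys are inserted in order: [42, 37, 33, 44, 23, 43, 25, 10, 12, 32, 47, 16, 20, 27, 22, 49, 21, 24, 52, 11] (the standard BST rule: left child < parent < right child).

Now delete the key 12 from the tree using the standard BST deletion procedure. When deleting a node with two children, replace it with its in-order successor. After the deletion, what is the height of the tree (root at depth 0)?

8

Insert 42: tree is empty, so 42 becomes the root.
Insert 37: 37 < 42 → go left. Place as left child of 42.
Insert 33: 33 < 42 → go left; 33 < 37 → go left. Place as left child of 37.
Insert 44: 44 > 42 → go right. Place as right child of 42.
Insert 23: 23 < 42 → go left; 23 < 37 → go left; 23 < 33 → go left. Place as left child of 33.
Insert 43: 43 > 42 → go right; 43 < 44 → go left. Place as left child of 44.
Insert 25: 25 < 42 → go left; 25 < 37 → go left; 25 < 33 → go left; 25 > 23 → go right. Place as right child of 23.
Insert 10: 10 < 42 → go left; 10 < 37 → go left; 10 < 33 → go left; 10 < 23 → go left. Place as left child of 23.
Insert 12: 12 < 42 → go left; 12 < 37 → go left; 12 < 33 → go left; 12 < 23 → go left; 12 > 10 → go right. Place as right child of 10.
Insert 32: 32 < 42 → go left; 32 < 37 → go left; 32 < 33 → go left; 32 > 23 → go right; 32 > 25 → go right. Place as right child of 25.
Insert 47: 47 > 42 → go right; 47 > 44 → go right. Place as right child of 44.
Insert 16: 16 < 42 → go left; 16 < 37 → go left; 16 < 33 → go left; 16 < 23 → go left; 16 > 10 → go right; 16 > 12 → go right. Place as right child of 12.
Insert 20: 20 < 42 → go left; 20 < 37 → go left; 20 < 33 → go left; 20 < 23 → go left; 20 > 10 → go right; 20 > 12 → go right; 20 > 16 → go right. Place as right child of 16.
Insert 27: 27 < 42 → go left; 27 < 37 → go left; 27 < 33 → go left; 27 > 23 → go right; 27 > 25 → go right; 27 < 32 → go left. Place as left child of 32.
Insert 22: 22 < 42 → go left; 22 < 37 → go left; 22 < 33 → go left; 22 < 23 → go left; 22 > 10 → go right; 22 > 12 → go right; 22 > 16 → go right; 22 > 20 → go right. Place as right child of 20.
Insert 49: 49 > 42 → go right; 49 > 44 → go right; 49 > 47 → go right. Place as right child of 47.
Insert 21: 21 < 42 → go left; 21 < 37 → go left; 21 < 33 → go left; 21 < 23 → go left; 21 > 10 → go right; 21 > 12 → go right; 21 > 16 → go right; 21 > 20 → go right; 21 < 22 → go left. Place as left child of 22.
Insert 24: 24 < 42 → go left; 24 < 37 → go left; 24 < 33 → go left; 24 > 23 → go right; 24 < 25 → go left. Place as left child of 25.
Insert 52: 52 > 42 → go right; 52 > 44 → go right; 52 > 47 → go right; 52 > 49 → go right. Place as right child of 49.
Insert 11: 11 < 42 → go left; 11 < 37 → go left; 11 < 33 → go left; 11 < 23 → go left; 11 > 10 → go right; 11 < 12 → go left. Place as left child of 12.

Delete 12 (two children — replace with in-order successor).
After deletion, deepest node is 21 at depth 8.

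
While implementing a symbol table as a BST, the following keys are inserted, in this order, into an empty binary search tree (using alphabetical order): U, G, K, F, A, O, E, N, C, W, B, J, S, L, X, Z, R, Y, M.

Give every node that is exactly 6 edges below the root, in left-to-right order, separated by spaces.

B M

Insert U: tree is empty, so U becomes the root.
Insert G: G < U → go left. Place as left child of U.
Insert K: K < U → go left; K > G → go right. Place as right child of G.
Insert F: F < U → go left; F < G → go left. Place as left child of G.
Insert A: A < U → go left; A < G → go left; A < F → go left. Place as left child of F.
Insert O: O < U → go left; O > G → go right; O > K → go right. Place as right child of K.
Insert E: E < U → go left; E < G → go left; E < F → go left; E > A → go right. Place as right child of A.
Insert N: N < U → go left; N > G → go right; N > K → go right; N < O → go left. Place as left child of O.
Insert C: C < U → go left; C < G → go left; C < F → go left; C > A → go right; C < E → go left. Place as left child of E.
Insert W: W > U → go right. Place as right child of U.
Insert B: B < U → go left; B < G → go left; B < F → go left; B > A → go right; B < E → go left; B < C → go left. Place as left child of C.
Insert J: J < U → go left; J > G → go right; J < K → go left. Place as left child of K.
Insert S: S < U → go left; S > G → go right; S > K → go right; S > O → go right. Place as right child of O.
Insert L: L < U → go left; L > G → go right; L > K → go right; L < O → go left; L < N → go left. Place as left child of N.
Insert X: X > U → go right; X > W → go right. Place as right child of W.
Insert Z: Z > U → go right; Z > W → go right; Z > X → go right. Place as right child of X.
Insert R: R < U → go left; R > G → go right; R > K → go right; R > O → go right; R < S → go left. Place as left child of S.
Insert Y: Y > U → go right; Y > W → go right; Y > X → go right; Y < Z → go left. Place as left child of Z.
Insert M: M < U → go left; M > G → go right; M > K → go right; M < O → go left; M < N → go left; M > L → go right. Place as right child of L.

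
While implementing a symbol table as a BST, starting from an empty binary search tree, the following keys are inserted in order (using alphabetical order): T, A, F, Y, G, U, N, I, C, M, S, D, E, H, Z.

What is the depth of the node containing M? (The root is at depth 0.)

6

T: root
A: left child of T (depth 1)
F: right child of A (depth 2)
Y: right child of T (depth 1)
G: right child of F (depth 3)
U: left child of Y (depth 2)
N: right child of G (depth 4)
I: left child of N (depth 5)
C: left child of F (depth 3)
M: right child of I (depth 6)
S: right child of N (depth 5)
D: right child of C (depth 4)
E: right child of D (depth 5)
H: left child of I (depth 6)
Z: right child of Y (depth 2)

Path to M: T → A → F → G → N → I → M, which is 6 edges.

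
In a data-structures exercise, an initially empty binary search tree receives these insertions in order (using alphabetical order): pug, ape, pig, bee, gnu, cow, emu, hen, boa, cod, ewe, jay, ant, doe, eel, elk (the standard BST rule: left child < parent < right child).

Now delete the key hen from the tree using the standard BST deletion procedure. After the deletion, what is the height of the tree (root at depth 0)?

pug: root
ape: left child of pug (depth 1)
pig: right child of ape (depth 2)
bee: left child of pig (depth 3)
gnu: right child of bee (depth 4)
cow: left child of gnu (depth 5)
emu: right child of cow (depth 6)
hen: right child of gnu (depth 5)
boa: left child of cow (depth 6)
cod: right child of boa (depth 7)
ewe: right child of emu (depth 7)
jay: right child of hen (depth 6)
ant: left child of ape (depth 2)
doe: left child of emu (depth 7)
eel: right child of doe (depth 8)
elk: right child of eel (depth 9)

Delete hen (at most one child — splice it out).
After deletion, deepest node is elk at depth 9.

9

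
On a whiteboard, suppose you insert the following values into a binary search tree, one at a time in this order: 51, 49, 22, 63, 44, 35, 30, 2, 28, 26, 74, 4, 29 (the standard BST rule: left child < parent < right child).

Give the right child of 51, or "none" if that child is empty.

51: root
49: left child of 51 (depth 1)
22: left child of 49 (depth 2)
63: right child of 51 (depth 1)
44: right child of 22 (depth 3)
35: left child of 44 (depth 4)
30: left child of 35 (depth 5)
2: left child of 22 (depth 3)
28: left child of 30 (depth 6)
26: left child of 28 (depth 7)
74: right child of 63 (depth 2)
4: right child of 2 (depth 4)
29: right child of 28 (depth 7)

63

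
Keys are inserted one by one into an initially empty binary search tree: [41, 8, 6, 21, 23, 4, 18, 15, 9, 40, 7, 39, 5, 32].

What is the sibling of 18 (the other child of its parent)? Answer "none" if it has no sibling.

41: root
8: left child of 41 (depth 1)
6: left child of 8 (depth 2)
21: right child of 8 (depth 2)
23: right child of 21 (depth 3)
4: left child of 6 (depth 3)
18: left child of 21 (depth 3)
15: left child of 18 (depth 4)
9: left child of 15 (depth 5)
40: right child of 23 (depth 4)
7: right child of 6 (depth 3)
39: left child of 40 (depth 5)
5: right child of 4 (depth 4)
32: left child of 39 (depth 6)

18's parent is 21; the other child of 21 is 23.

23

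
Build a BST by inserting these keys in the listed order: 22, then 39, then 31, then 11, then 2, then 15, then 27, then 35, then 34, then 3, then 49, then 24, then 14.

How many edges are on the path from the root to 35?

22: root
39: right child of 22 (depth 1)
31: left child of 39 (depth 2)
11: left child of 22 (depth 1)
2: left child of 11 (depth 2)
15: right child of 11 (depth 2)
27: left child of 31 (depth 3)
35: right child of 31 (depth 3)
34: left child of 35 (depth 4)
3: right child of 2 (depth 3)
49: right child of 39 (depth 2)
24: left child of 27 (depth 4)
14: left child of 15 (depth 3)

Path to 35: 22 → 39 → 31 → 35, which is 3 edges.

3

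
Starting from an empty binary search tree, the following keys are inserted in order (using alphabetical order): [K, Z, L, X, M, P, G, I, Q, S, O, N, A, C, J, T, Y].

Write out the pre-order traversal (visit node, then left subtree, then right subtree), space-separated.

Insert K: tree is empty, so K becomes the root.
Insert Z: Z > K → go right. Place as right child of K.
Insert L: L > K → go right; L < Z → go left. Place as left child of Z.
Insert X: X > K → go right; X < Z → go left; X > L → go right. Place as right child of L.
Insert M: M > K → go right; M < Z → go left; M > L → go right; M < X → go left. Place as left child of X.
Insert P: P > K → go right; P < Z → go left; P > L → go right; P < X → go left; P > M → go right. Place as right child of M.
Insert G: G < K → go left. Place as left child of K.
Insert I: I < K → go left; I > G → go right. Place as right child of G.
Insert Q: Q > K → go right; Q < Z → go left; Q > L → go right; Q < X → go left; Q > M → go right; Q > P → go right. Place as right child of P.
Insert S: S > K → go right; S < Z → go left; S > L → go right; S < X → go left; S > M → go right; S > P → go right; S > Q → go right. Place as right child of Q.
Insert O: O > K → go right; O < Z → go left; O > L → go right; O < X → go left; O > M → go right; O < P → go left. Place as left child of P.
Insert N: N > K → go right; N < Z → go left; N > L → go right; N < X → go left; N > M → go right; N < P → go left; N < O → go left. Place as left child of O.
Insert A: A < K → go left; A < G → go left. Place as left child of G.
Insert C: C < K → go left; C < G → go left; C > A → go right. Place as right child of A.
Insert J: J < K → go left; J > G → go right; J > I → go right. Place as right child of I.
Insert T: T > K → go right; T < Z → go left; T > L → go right; T < X → go left; T > M → go right; T > P → go right; T > Q → go right; T > S → go right. Place as right child of S.
Insert Y: Y > K → go right; Y < Z → go left; Y > L → go right; Y > X → go right. Place as right child of X.

K G A C I J Z L X M P O N Q S T Y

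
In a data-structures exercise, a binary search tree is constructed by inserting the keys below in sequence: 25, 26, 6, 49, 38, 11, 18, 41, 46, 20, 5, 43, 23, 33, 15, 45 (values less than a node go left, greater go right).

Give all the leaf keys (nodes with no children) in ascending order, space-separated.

5 15 23 33 45

25: root
26: right child of 25 (depth 1)
6: left child of 25 (depth 1)
49: right child of 26 (depth 2)
38: left child of 49 (depth 3)
11: right child of 6 (depth 2)
18: right child of 11 (depth 3)
41: right child of 38 (depth 4)
46: right child of 41 (depth 5)
20: right child of 18 (depth 4)
5: left child of 6 (depth 2)
43: left child of 46 (depth 6)
23: right child of 20 (depth 5)
33: left child of 38 (depth 4)
15: left child of 18 (depth 4)
45: right child of 43 (depth 7)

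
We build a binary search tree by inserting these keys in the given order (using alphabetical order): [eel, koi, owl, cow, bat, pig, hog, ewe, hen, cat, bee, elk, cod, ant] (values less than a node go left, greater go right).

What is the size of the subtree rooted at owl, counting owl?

Resulting structure (node: left, right):
  eel: L=cow, R=koi
  koi: L=hog, R=owl
  owl: L=–, R=pig
  cow: L=bat, R=–
  bat: L=ant, R=cat
  pig: L=–, R=–
  hog: L=ewe, R=–
  ewe: L=elk, R=hen
  hen: L=–, R=–
  cat: L=bee, R=cod
  bee: L=–, R=–
  elk: L=–, R=–
  cod: L=–, R=–
  ant: L=–, R=–

Subtree rooted at owl contains: owl, pig — 2 nodes.

2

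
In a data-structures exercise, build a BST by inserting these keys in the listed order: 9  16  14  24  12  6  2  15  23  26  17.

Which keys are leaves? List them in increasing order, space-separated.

2 12 15 17 26

9: root
16: right child of 9 (depth 1)
14: left child of 16 (depth 2)
24: right child of 16 (depth 2)
12: left child of 14 (depth 3)
6: left child of 9 (depth 1)
2: left child of 6 (depth 2)
15: right child of 14 (depth 3)
23: left child of 24 (depth 3)
26: right child of 24 (depth 3)
17: left child of 23 (depth 4)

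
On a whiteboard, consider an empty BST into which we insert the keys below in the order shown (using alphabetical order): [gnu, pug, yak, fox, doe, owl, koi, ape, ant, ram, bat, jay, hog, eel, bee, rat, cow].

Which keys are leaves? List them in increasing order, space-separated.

Insert gnu: tree is empty, so gnu becomes the root.
Insert pug: pug > gnu → go right. Place as right child of gnu.
Insert yak: yak > gnu → go right; yak > pug → go right. Place as right child of pug.
Insert fox: fox < gnu → go left. Place as left child of gnu.
Insert doe: doe < gnu → go left; doe < fox → go left. Place as left child of fox.
Insert owl: owl > gnu → go right; owl < pug → go left. Place as left child of pug.
Insert koi: koi > gnu → go right; koi < pug → go left; koi < owl → go left. Place as left child of owl.
Insert ape: ape < gnu → go left; ape < fox → go left; ape < doe → go left. Place as left child of doe.
Insert ant: ant < gnu → go left; ant < fox → go left; ant < doe → go left; ant < ape → go left. Place as left child of ape.
Insert ram: ram > gnu → go right; ram > pug → go right; ram < yak → go left. Place as left child of yak.
Insert bat: bat < gnu → go left; bat < fox → go left; bat < doe → go left; bat > ape → go right. Place as right child of ape.
Insert jay: jay > gnu → go right; jay < pug → go left; jay < owl → go left; jay < koi → go left. Place as left child of koi.
Insert hog: hog > gnu → go right; hog < pug → go left; hog < owl → go left; hog < koi → go left; hog < jay → go left. Place as left child of jay.
Insert eel: eel < gnu → go left; eel < fox → go left; eel > doe → go right. Place as right child of doe.
Insert bee: bee < gnu → go left; bee < fox → go left; bee < doe → go left; bee > ape → go right; bee > bat → go right. Place as right child of bat.
Insert rat: rat > gnu → go right; rat > pug → go right; rat < yak → go left; rat > ram → go right. Place as right child of ram.
Insert cow: cow < gnu → go left; cow < fox → go left; cow < doe → go left; cow > ape → go right; cow > bat → go right; cow > bee → go right. Place as right child of bee.

ant cow eel hog rat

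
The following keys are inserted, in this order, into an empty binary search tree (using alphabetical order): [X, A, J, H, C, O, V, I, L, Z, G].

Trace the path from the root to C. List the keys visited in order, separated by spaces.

Resulting structure (node: left, right):
  X: L=A, R=Z
  A: L=–, R=J
  J: L=H, R=O
  H: L=C, R=I
  C: L=–, R=G
  O: L=L, R=V
  V: L=–, R=–
  I: L=–, R=–
  L: L=–, R=–
  Z: L=–, R=–
  G: L=–, R=–

X A J H C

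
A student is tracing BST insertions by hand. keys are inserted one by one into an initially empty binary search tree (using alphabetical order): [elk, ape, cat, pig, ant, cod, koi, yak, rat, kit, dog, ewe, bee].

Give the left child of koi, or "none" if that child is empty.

kit

elk: root
ape: left child of elk (depth 1)
cat: right child of ape (depth 2)
pig: right child of elk (depth 1)
ant: left child of ape (depth 2)
cod: right child of cat (depth 3)
koi: left child of pig (depth 2)
yak: right child of pig (depth 2)
rat: left child of yak (depth 3)
kit: left child of koi (depth 3)
dog: right child of cod (depth 4)
ewe: left child of kit (depth 4)
bee: left child of cat (depth 3)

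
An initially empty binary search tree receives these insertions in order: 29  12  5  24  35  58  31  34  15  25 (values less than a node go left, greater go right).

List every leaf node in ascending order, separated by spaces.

5 15 25 34 58

Insert 29: tree is empty, so 29 becomes the root.
Insert 12: 12 < 29 → go left. Place as left child of 29.
Insert 5: 5 < 29 → go left; 5 < 12 → go left. Place as left child of 12.
Insert 24: 24 < 29 → go left; 24 > 12 → go right. Place as right child of 12.
Insert 35: 35 > 29 → go right. Place as right child of 29.
Insert 58: 58 > 29 → go right; 58 > 35 → go right. Place as right child of 35.
Insert 31: 31 > 29 → go right; 31 < 35 → go left. Place as left child of 35.
Insert 34: 34 > 29 → go right; 34 < 35 → go left; 34 > 31 → go right. Place as right child of 31.
Insert 15: 15 < 29 → go left; 15 > 12 → go right; 15 < 24 → go left. Place as left child of 24.
Insert 25: 25 < 29 → go left; 25 > 12 → go right; 25 > 24 → go right. Place as right child of 24.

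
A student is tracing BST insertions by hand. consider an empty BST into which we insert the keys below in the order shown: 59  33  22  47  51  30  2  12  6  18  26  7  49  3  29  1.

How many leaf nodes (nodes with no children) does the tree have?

59: root
33: left child of 59 (depth 1)
22: left child of 33 (depth 2)
47: right child of 33 (depth 2)
51: right child of 47 (depth 3)
30: right child of 22 (depth 3)
2: left child of 22 (depth 3)
12: right child of 2 (depth 4)
6: left child of 12 (depth 5)
18: right child of 12 (depth 5)
26: left child of 30 (depth 4)
7: right child of 6 (depth 6)
49: left child of 51 (depth 4)
3: left child of 6 (depth 6)
29: right child of 26 (depth 5)
1: left child of 2 (depth 4)

Leaves: 1, 3, 7, 18, 29, 49 — 6 in total.

6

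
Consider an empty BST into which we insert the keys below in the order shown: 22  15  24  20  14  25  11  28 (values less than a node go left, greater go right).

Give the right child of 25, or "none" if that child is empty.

28

Insert 22: tree is empty, so 22 becomes the root.
Insert 15: 15 < 22 → go left. Place as left child of 22.
Insert 24: 24 > 22 → go right. Place as right child of 22.
Insert 20: 20 < 22 → go left; 20 > 15 → go right. Place as right child of 15.
Insert 14: 14 < 22 → go left; 14 < 15 → go left. Place as left child of 15.
Insert 25: 25 > 22 → go right; 25 > 24 → go right. Place as right child of 24.
Insert 11: 11 < 22 → go left; 11 < 15 → go left; 11 < 14 → go left. Place as left child of 14.
Insert 28: 28 > 22 → go right; 28 > 24 → go right; 28 > 25 → go right. Place as right child of 25.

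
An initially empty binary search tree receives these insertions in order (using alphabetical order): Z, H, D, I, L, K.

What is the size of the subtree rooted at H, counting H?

Insert Z: tree is empty, so Z becomes the root.
Insert H: H < Z → go left. Place as left child of Z.
Insert D: D < Z → go left; D < H → go left. Place as left child of H.
Insert I: I < Z → go left; I > H → go right. Place as right child of H.
Insert L: L < Z → go left; L > H → go right; L > I → go right. Place as right child of I.
Insert K: K < Z → go left; K > H → go right; K > I → go right; K < L → go left. Place as left child of L.

Subtree rooted at H contains: H, D, I, L, K — 5 nodes.

5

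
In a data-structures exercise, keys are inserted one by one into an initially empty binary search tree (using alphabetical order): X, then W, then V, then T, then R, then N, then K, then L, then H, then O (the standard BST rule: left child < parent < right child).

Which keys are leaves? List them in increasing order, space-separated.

Insert X: tree is empty, so X becomes the root.
Insert W: W < X → go left. Place as left child of X.
Insert V: V < X → go left; V < W → go left. Place as left child of W.
Insert T: T < X → go left; T < W → go left; T < V → go left. Place as left child of V.
Insert R: R < X → go left; R < W → go left; R < V → go left; R < T → go left. Place as left child of T.
Insert N: N < X → go left; N < W → go left; N < V → go left; N < T → go left; N < R → go left. Place as left child of R.
Insert K: K < X → go left; K < W → go left; K < V → go left; K < T → go left; K < R → go left; K < N → go left. Place as left child of N.
Insert L: L < X → go left; L < W → go left; L < V → go left; L < T → go left; L < R → go left; L < N → go left; L > K → go right. Place as right child of K.
Insert H: H < X → go left; H < W → go left; H < V → go left; H < T → go left; H < R → go left; H < N → go left; H < K → go left. Place as left child of K.
Insert O: O < X → go left; O < W → go left; O < V → go left; O < T → go left; O < R → go left; O > N → go right. Place as right child of N.

H L O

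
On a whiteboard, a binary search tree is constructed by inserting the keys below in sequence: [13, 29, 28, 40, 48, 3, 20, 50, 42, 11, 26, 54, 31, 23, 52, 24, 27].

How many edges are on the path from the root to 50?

Insert 13: tree is empty, so 13 becomes the root.
Insert 29: 29 > 13 → go right. Place as right child of 13.
Insert 28: 28 > 13 → go right; 28 < 29 → go left. Place as left child of 29.
Insert 40: 40 > 13 → go right; 40 > 29 → go right. Place as right child of 29.
Insert 48: 48 > 13 → go right; 48 > 29 → go right; 48 > 40 → go right. Place as right child of 40.
Insert 3: 3 < 13 → go left. Place as left child of 13.
Insert 20: 20 > 13 → go right; 20 < 29 → go left; 20 < 28 → go left. Place as left child of 28.
Insert 50: 50 > 13 → go right; 50 > 29 → go right; 50 > 40 → go right; 50 > 48 → go right. Place as right child of 48.
Insert 42: 42 > 13 → go right; 42 > 29 → go right; 42 > 40 → go right; 42 < 48 → go left. Place as left child of 48.
Insert 11: 11 < 13 → go left; 11 > 3 → go right. Place as right child of 3.
Insert 26: 26 > 13 → go right; 26 < 29 → go left; 26 < 28 → go left; 26 > 20 → go right. Place as right child of 20.
Insert 54: 54 > 13 → go right; 54 > 29 → go right; 54 > 40 → go right; 54 > 48 → go right; 54 > 50 → go right. Place as right child of 50.
Insert 31: 31 > 13 → go right; 31 > 29 → go right; 31 < 40 → go left. Place as left child of 40.
Insert 23: 23 > 13 → go right; 23 < 29 → go left; 23 < 28 → go left; 23 > 20 → go right; 23 < 26 → go left. Place as left child of 26.
Insert 52: 52 > 13 → go right; 52 > 29 → go right; 52 > 40 → go right; 52 > 48 → go right; 52 > 50 → go right; 52 < 54 → go left. Place as left child of 54.
Insert 24: 24 > 13 → go right; 24 < 29 → go left; 24 < 28 → go left; 24 > 20 → go right; 24 < 26 → go left; 24 > 23 → go right. Place as right child of 23.
Insert 27: 27 > 13 → go right; 27 < 29 → go left; 27 < 28 → go left; 27 > 20 → go right; 27 > 26 → go right. Place as right child of 26.

Path to 50: 13 → 29 → 40 → 48 → 50, which is 4 edges.

4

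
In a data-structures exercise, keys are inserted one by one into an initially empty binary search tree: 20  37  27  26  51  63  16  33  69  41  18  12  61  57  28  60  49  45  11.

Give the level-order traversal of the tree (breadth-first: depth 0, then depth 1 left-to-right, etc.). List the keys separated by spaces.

20 16 37 12 18 27 51 11 26 33 41 63 28 49 61 69 45 57 60

Insert 20: tree is empty, so 20 becomes the root.
Insert 37: 37 > 20 → go right. Place as right child of 20.
Insert 27: 27 > 20 → go right; 27 < 37 → go left. Place as left child of 37.
Insert 26: 26 > 20 → go right; 26 < 37 → go left; 26 < 27 → go left. Place as left child of 27.
Insert 51: 51 > 20 → go right; 51 > 37 → go right. Place as right child of 37.
Insert 63: 63 > 20 → go right; 63 > 37 → go right; 63 > 51 → go right. Place as right child of 51.
Insert 16: 16 < 20 → go left. Place as left child of 20.
Insert 33: 33 > 20 → go right; 33 < 37 → go left; 33 > 27 → go right. Place as right child of 27.
Insert 69: 69 > 20 → go right; 69 > 37 → go right; 69 > 51 → go right; 69 > 63 → go right. Place as right child of 63.
Insert 41: 41 > 20 → go right; 41 > 37 → go right; 41 < 51 → go left. Place as left child of 51.
Insert 18: 18 < 20 → go left; 18 > 16 → go right. Place as right child of 16.
Insert 12: 12 < 20 → go left; 12 < 16 → go left. Place as left child of 16.
Insert 61: 61 > 20 → go right; 61 > 37 → go right; 61 > 51 → go right; 61 < 63 → go left. Place as left child of 63.
Insert 57: 57 > 20 → go right; 57 > 37 → go right; 57 > 51 → go right; 57 < 63 → go left; 57 < 61 → go left. Place as left child of 61.
Insert 28: 28 > 20 → go right; 28 < 37 → go left; 28 > 27 → go right; 28 < 33 → go left. Place as left child of 33.
Insert 60: 60 > 20 → go right; 60 > 37 → go right; 60 > 51 → go right; 60 < 63 → go left; 60 < 61 → go left; 60 > 57 → go right. Place as right child of 57.
Insert 49: 49 > 20 → go right; 49 > 37 → go right; 49 < 51 → go left; 49 > 41 → go right. Place as right child of 41.
Insert 45: 45 > 20 → go right; 45 > 37 → go right; 45 < 51 → go left; 45 > 41 → go right; 45 < 49 → go left. Place as left child of 49.
Insert 11: 11 < 20 → go left; 11 < 16 → go left; 11 < 12 → go left. Place as left child of 12.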